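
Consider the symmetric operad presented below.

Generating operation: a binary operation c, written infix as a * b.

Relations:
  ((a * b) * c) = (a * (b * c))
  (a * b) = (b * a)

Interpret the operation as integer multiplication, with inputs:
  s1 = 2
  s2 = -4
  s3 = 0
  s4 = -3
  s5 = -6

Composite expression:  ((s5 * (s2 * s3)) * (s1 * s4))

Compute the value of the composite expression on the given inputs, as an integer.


0

(s2 * s3) = 0
(s5 * (s2 * s3)) = 0
(s1 * s4) = -6
((s5 * (s2 * s3)) * (s1 * s4)) = 0


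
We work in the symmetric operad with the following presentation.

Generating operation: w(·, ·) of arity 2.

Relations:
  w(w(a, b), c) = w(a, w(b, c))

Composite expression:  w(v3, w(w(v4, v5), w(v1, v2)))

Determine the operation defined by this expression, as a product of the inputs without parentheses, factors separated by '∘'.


v3 ∘ v4 ∘ v5 ∘ v1 ∘ v2

Under associativity of w, the answer is the v's in reading order.
w(v4, v5) spells out as v4 ∘ v5
w(v1, v2) spells out as v1 ∘ v2
w(w(v4, v5), w(v1, v2)) spells out as v4 ∘ v5 ∘ v1 ∘ v2
w(v3, w(w(v4, v5), w(v1, v2))) spells out as v3 ∘ v4 ∘ v5 ∘ v1 ∘ v2


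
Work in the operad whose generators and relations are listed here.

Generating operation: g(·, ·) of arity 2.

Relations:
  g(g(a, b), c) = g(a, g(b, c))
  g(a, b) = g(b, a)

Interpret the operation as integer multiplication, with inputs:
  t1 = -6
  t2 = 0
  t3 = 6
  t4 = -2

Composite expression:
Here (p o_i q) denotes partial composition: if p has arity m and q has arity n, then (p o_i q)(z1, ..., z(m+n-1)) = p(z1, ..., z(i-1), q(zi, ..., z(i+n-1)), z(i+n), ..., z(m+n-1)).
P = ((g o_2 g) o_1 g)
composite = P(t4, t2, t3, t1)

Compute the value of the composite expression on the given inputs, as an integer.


g(t4, t2) = 0
g(t3, t1) = -36
g(g(t4, t2), g(t3, t1)) = 0

0


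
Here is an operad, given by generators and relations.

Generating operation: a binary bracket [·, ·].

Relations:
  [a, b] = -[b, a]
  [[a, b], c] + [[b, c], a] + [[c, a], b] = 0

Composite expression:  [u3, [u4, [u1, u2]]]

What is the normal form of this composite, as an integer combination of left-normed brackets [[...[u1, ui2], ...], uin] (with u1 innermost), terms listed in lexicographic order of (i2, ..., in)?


[[[u1, u2], u4], u3]

Skip Jacobi rewriting: expand, keep u1-initial words, read off terms.
Composite bracket: [u3, [u4, [u1, u2]]]
The bracket unfolds into 8 signed words via [a, b] = ab - ba (2^3 = 8).
Words beginning with u1 determine it all:
  the word u1u2u4u3 carries sign +1 and contributes +[[[u1, u2], u4], u3]


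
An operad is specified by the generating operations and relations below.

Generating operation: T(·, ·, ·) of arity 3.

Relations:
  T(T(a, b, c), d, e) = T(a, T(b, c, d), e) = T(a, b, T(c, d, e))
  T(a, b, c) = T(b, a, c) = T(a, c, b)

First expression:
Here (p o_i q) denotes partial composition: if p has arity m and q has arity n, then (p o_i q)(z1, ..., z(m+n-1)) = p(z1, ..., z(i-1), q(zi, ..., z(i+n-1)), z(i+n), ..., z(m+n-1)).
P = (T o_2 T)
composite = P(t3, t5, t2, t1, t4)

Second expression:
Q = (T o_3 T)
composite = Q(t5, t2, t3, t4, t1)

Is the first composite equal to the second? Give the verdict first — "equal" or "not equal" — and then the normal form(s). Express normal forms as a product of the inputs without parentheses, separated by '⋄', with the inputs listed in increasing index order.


The first expression reduces to t1 ⋄ t2 ⋄ t3 ⋄ t4 ⋄ t5
The second expression reduces to t1 ⋄ t2 ⋄ t3 ⋄ t4 ⋄ t5
Both agree, so they are equal.

equal; both compose to t1 ⋄ t2 ⋄ t3 ⋄ t4 ⋄ t5


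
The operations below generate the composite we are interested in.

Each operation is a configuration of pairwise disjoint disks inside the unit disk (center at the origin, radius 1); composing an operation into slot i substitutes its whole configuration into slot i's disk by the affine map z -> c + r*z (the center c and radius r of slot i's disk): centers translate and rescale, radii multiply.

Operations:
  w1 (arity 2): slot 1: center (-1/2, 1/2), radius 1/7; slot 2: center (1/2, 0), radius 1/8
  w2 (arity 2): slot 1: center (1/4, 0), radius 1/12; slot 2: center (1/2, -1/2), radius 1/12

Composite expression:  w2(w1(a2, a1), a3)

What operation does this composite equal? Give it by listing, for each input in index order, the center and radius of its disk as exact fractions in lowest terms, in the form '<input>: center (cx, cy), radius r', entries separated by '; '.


Below w2, radii multiply path by path; the a-disk centers shift.
input a2: applying the 2 nested substitutions gives center (5/24, 1/24), radius 1/84
input a1: applying the 2 nested substitutions gives center (7/24, 0), radius 1/96
input a3: applying the 1 nested substitution gives center (1/2, -1/2), radius 1/12

a1: center (7/24, 0), radius 1/96; a2: center (5/24, 1/24), radius 1/84; a3: center (1/2, -1/2), radius 1/12


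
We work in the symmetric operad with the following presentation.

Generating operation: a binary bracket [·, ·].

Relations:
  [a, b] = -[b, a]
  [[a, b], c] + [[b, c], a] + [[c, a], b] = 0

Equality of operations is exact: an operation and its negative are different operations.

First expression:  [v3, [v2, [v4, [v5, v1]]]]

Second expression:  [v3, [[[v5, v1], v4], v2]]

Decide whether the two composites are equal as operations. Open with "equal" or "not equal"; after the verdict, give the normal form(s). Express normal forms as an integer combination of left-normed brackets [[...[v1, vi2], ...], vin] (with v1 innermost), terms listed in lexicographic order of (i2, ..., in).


equal — both sides give [[[[v1, v5], v4], v2], v3]

The first expression reduces to [[[[v1, v5], v4], v2], v3]
The second expression reduces to [[[[v1, v5], v4], v2], v3]
The normal forms match — equal.


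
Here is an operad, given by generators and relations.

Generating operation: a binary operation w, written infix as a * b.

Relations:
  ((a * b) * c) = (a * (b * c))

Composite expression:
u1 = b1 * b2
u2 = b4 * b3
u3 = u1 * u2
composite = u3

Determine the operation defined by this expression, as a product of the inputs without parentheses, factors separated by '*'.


b1 * b2 * b4 * b3

Under associativity of w, the answer is the b's in reading order.
(b1 * b2) collapses to b1 * b2
(b4 * b3) collapses to b4 * b3
((b1 * b2) * (b4 * b3)) collapses to b1 * b2 * b4 * b3


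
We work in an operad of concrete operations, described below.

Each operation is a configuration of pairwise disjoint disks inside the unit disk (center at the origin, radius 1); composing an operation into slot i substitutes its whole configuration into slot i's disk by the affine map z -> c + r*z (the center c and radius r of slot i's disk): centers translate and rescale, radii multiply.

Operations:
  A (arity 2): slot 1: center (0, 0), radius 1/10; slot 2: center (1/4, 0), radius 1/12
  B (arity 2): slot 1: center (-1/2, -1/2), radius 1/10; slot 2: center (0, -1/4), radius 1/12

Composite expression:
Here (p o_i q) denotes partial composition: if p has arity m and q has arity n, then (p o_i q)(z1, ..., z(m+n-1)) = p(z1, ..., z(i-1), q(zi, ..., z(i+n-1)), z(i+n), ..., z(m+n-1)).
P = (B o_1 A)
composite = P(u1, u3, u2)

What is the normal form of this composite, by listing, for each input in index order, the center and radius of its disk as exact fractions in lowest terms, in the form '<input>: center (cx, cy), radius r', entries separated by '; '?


u1: center (-1/2, -1/2), radius 1/100; u2: center (0, -1/4), radius 1/12; u3: center (-19/40, -1/2), radius 1/120


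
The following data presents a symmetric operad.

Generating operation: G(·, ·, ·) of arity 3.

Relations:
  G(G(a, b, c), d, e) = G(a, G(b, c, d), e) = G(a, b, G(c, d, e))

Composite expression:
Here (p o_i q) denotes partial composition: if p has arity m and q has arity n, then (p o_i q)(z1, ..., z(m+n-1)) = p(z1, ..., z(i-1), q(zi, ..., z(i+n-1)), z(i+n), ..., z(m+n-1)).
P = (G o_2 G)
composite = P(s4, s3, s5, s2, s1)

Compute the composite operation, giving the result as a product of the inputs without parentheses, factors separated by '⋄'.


s4 ⋄ s3 ⋄ s5 ⋄ s2 ⋄ s1

Associativity of G dissolves the nesting; only the s-input order survives.
G(s3, s5, s2) unparenthesizes to s3 ⋄ s5 ⋄ s2
G(s4, G(s3, s5, s2), s1) unparenthesizes to s4 ⋄ s3 ⋄ s5 ⋄ s2 ⋄ s1


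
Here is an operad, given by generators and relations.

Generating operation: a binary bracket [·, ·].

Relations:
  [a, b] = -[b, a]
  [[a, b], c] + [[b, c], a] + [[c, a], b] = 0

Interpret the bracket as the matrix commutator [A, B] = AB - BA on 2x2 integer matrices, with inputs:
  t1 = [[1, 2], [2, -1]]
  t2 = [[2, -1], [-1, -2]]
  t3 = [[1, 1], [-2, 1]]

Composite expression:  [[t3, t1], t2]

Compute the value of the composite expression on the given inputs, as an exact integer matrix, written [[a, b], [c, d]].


[t3, t1] = [[6, -2], [-4, -6]]
[[t3, t1], t2] = [[-2, -4], [-4, 2]]

[[-2, -4], [-4, 2]]


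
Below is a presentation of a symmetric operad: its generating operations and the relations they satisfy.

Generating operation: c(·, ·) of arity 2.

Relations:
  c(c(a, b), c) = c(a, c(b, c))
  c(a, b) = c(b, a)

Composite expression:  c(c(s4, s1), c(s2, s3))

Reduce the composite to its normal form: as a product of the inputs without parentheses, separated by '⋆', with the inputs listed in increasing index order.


s1 ⋆ s2 ⋆ s3 ⋆ s4

Reordering under c is free, so list the s-inputs canonically.
c(s4, s1) linearizes to s4 ⋆ s1
c(s2, s3) linearizes to s2 ⋆ s3
c(c(s4, s1), c(s2, s3)) linearizes to s4 ⋆ s1 ⋆ s2 ⋆ s3
putting the inputs in ascending order: s1 ⋆ s2 ⋆ s3 ⋆ s4


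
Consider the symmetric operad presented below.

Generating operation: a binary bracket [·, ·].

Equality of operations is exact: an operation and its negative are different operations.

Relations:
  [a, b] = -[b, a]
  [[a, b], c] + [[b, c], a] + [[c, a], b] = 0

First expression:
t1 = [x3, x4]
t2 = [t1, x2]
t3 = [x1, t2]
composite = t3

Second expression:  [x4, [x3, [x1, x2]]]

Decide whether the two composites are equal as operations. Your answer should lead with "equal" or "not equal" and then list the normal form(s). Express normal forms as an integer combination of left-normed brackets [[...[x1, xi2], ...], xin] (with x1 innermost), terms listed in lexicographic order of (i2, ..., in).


not equal; first: -[[[x1, x2], x3], x4] + [[[x1, x2], x4], x3] + [[[x1, x3], x4], x2] - [[[x1, x4], x3], x2]; second: [[[x1, x2], x3], x4]

The first expression reduces to -[[[x1, x2], x3], x4] + [[[x1, x2], x4], x3] + [[[x1, x3], x4], x2] - [[[x1, x4], x3], x2]
The second expression reduces to [[[x1, x2], x3], x4]
Different reductions; not equal.


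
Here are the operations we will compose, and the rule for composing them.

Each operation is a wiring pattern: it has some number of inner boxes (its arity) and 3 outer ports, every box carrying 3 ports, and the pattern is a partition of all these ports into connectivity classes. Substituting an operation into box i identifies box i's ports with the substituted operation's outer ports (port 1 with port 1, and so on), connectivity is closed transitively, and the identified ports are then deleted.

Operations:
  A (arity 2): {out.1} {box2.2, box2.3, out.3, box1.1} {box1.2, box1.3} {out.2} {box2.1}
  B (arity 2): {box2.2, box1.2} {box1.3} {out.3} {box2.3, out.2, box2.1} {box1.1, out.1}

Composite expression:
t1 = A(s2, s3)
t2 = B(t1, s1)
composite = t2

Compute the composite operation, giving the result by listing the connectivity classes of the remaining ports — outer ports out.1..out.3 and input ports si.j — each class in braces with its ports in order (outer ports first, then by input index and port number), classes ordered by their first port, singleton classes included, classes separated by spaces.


Reachability decides: close wires over B-identified ports.
through A, on inputs (s2, s3): {out.1} {out.2} {out.3, s2.1, s3.2, s3.3} {s2.2, s2.3} {s3.1} (out.j = stage outer ports)
through B, on inputs (s2, s3, s1): {out.1} {out.2, s1.1, s1.3} {out.3} {s1.2} {s2.1, s3.2, s3.3} {s2.2, s2.3} {s3.1} (out.j = stage outer ports)

{out.1} {out.2, s1.1, s1.3} {out.3} {s1.2} {s2.1, s3.2, s3.3} {s2.2, s2.3} {s3.1}


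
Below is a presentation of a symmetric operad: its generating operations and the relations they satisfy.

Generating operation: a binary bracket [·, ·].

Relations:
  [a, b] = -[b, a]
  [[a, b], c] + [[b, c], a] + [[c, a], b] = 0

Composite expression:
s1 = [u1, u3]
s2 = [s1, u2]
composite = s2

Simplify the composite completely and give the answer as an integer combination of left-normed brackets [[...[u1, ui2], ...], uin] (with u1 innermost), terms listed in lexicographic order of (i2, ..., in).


[[u1, u3], u2]

Antisymmetry and Jacobi reduce to u1-anchored left-normed brackets.
Composite bracket: [[u1, u3], u2]
Applying ab - ba throughout gives 4 signed words (2^2 = 4).
Only words starting with u1 matter:
  from u1u3u2, sign +1: term +[[u1, u3], u2]


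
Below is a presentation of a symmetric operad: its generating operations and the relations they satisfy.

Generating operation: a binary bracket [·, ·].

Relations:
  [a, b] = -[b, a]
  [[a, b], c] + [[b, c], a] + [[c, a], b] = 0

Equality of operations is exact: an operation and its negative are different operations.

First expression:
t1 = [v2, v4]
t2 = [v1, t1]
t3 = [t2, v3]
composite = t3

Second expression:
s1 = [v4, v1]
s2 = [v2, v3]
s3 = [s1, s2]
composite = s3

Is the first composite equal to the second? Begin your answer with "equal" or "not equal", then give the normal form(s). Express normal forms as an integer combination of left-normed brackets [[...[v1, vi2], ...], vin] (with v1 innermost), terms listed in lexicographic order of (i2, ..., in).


not equal; first: [[[v1, v2], v4], v3] - [[[v1, v4], v2], v3]; second: -[[[v1, v4], v2], v3] + [[[v1, v4], v3], v2]

The first expression, normalized: [[[v1, v2], v4], v3] - [[[v1, v4], v2], v3]
The second expression, normalized: -[[[v1, v4], v2], v3] + [[[v1, v4], v3], v2]
The normal forms differ: not equal.


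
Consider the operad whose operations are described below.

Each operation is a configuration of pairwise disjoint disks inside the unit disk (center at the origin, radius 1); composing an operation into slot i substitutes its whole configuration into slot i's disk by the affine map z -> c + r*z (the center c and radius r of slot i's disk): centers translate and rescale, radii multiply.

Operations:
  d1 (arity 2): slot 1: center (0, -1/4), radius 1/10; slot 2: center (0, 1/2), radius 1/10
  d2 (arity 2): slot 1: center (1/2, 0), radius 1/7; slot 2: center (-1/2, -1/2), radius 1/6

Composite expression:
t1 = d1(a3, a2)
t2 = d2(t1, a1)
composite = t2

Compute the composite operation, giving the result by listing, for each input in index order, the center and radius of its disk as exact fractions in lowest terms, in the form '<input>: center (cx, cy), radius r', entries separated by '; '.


a1: center (-1/2, -1/2), radius 1/6; a2: center (1/2, 1/14), radius 1/70; a3: center (1/2, -1/28), radius 1/70

Affine substitution under d2: radii multiply and a-centers shift.
a3 passes through 2 substitutions, ending at center (1/2, -1/28), radius 1/70
a2 passes through 2 substitutions, ending at center (1/2, 1/14), radius 1/70
a1 passes through 1 substitution, ending at center (-1/2, -1/2), radius 1/6


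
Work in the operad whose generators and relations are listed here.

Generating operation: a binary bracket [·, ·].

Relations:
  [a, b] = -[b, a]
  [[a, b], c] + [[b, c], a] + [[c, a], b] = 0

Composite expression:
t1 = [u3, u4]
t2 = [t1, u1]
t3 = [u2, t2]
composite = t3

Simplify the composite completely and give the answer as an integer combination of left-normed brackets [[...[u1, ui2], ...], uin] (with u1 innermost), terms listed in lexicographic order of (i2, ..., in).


Expand each bracket as ab - ba; the u1-initial words give the coefficients.
Composite bracket: [u2, [[u3, u4], u1]]
Each bracket splits as ab - ba, giving 8 signed words (2^3 = 8).
Only words starting with u1 matter:
  word u1u3u4u2 has sign +1, contributing +[[[u1, u3], u4], u2]
  word u1u4u3u2 has sign -1, contributing -[[[u1, u4], u3], u2]

[[[u1, u3], u4], u2] - [[[u1, u4], u3], u2]


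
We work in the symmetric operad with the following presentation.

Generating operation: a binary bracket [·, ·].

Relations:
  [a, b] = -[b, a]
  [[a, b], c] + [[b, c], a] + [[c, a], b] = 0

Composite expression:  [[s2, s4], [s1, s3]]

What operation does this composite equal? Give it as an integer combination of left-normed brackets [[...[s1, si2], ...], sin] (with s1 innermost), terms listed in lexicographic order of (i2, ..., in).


-[[[s1, s3], s2], s4] + [[[s1, s3], s4], s2]

Skip Jacobi rewriting: expand, keep s1-initial words, read off terms.
Composite bracket: [[s2, s4], [s1, s3]]
Expanding via [a, b] = ab - ba: 8 signed words (2^3 = 8).
Words beginning with s1 determine it all:
  s1s3s2s4 appears with sign -1, giving the term -[[[s1, s3], s2], s4]
  s1s3s4s2 appears with sign +1, giving the term +[[[s1, s3], s4], s2]


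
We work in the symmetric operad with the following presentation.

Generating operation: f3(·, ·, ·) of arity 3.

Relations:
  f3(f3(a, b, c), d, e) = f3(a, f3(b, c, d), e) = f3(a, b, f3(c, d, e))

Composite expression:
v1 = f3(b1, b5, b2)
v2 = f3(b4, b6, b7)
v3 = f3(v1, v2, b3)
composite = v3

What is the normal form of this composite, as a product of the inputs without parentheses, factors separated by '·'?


b1 · b5 · b2 · b4 · b6 · b7 · b3

Key point: f3 is associative — brackets drop, the b-order remains.
f3(b1, b5, b2) linearizes to b1 · b5 · b2
f3(b4, b6, b7) linearizes to b4 · b6 · b7
f3(f3(b1, b5, b2), f3(b4, b6, b7), b3) linearizes to b1 · b5 · b2 · b4 · b6 · b7 · b3


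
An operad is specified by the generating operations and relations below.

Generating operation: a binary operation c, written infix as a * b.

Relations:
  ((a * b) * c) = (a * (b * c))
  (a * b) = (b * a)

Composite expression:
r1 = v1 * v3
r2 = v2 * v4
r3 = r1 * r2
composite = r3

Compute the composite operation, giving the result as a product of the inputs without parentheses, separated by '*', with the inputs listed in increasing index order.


Both nesting and order wash out for c; what remains is which v's occur.
(v1 * v3) spells out as v1 * v3
(v2 * v4) spells out as v2 * v4
((v1 * v3) * (v2 * v4)) spells out as v1 * v3 * v2 * v4
the factors in increasing index order: v1 * v2 * v3 * v4

v1 * v2 * v3 * v4


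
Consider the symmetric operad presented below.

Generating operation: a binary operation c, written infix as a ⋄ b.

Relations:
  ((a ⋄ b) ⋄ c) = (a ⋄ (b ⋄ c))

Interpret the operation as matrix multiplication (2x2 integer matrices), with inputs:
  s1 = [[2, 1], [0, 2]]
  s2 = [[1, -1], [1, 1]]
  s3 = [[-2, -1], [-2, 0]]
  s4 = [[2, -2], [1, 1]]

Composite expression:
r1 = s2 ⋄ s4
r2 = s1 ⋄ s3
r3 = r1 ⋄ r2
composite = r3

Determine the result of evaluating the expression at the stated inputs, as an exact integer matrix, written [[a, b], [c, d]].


(s2 ⋄ s4) = [[1, -3], [3, -1]]
(s1 ⋄ s3) = [[-6, -2], [-4, 0]]
((s2 ⋄ s4) ⋄ (s1 ⋄ s3)) = [[6, -2], [-14, -6]]

[[6, -2], [-14, -6]]


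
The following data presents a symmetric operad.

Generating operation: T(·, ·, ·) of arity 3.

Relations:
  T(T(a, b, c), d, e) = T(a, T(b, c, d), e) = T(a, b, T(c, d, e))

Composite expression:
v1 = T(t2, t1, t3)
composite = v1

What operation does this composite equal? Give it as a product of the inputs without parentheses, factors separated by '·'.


t2 · t1 · t3

Every regrouping of T is equal, so read the t-inputs in written order.
T(t2, t1, t3) linearizes to t2 · t1 · t3


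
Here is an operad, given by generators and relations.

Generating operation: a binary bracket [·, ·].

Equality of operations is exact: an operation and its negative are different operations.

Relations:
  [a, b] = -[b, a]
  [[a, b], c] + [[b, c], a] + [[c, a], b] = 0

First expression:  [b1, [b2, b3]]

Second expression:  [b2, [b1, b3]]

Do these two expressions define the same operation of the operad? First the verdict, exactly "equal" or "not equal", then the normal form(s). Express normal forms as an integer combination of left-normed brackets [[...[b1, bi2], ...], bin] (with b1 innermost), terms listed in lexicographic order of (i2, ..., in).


not equal; the first gives [[b1, b2], b3] - [[b1, b3], b2] and the second -[[b1, b3], b2]

The first expression reduces to [[b1, b2], b3] - [[b1, b3], b2]
The second expression reduces to -[[b1, b3], b2]
They disagree, so not equal.


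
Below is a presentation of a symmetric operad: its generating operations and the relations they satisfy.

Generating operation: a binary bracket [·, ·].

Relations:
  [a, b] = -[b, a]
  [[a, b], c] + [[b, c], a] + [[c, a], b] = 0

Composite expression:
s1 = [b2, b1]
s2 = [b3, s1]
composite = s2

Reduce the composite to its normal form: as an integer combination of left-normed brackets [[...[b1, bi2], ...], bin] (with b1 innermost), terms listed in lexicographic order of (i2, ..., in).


[[b1, b2], b3]

Skip Jacobi rewriting: expand, keep b1-initial words, read off terms.
Composite bracket: [b3, [b2, b1]]
The bracket unfolds into 4 signed words via [a, b] = ab - ba (2^2 = 4).
Only words starting with b1 matter:
  b1b2b3 appears with sign +1, giving the term +[[b1, b2], b3]


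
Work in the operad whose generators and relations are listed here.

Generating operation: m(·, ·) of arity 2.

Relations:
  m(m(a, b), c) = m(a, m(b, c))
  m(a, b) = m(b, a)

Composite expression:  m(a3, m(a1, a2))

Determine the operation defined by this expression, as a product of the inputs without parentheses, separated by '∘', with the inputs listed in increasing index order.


Key point: m commutes, so take the a-inputs in any fixed order.
m(a1, a2) flattens to a1 ∘ a2
m(a3, m(a1, a2)) flattens to a3 ∘ a1 ∘ a2
reordering the factors by index: a1 ∘ a2 ∘ a3

a1 ∘ a2 ∘ a3


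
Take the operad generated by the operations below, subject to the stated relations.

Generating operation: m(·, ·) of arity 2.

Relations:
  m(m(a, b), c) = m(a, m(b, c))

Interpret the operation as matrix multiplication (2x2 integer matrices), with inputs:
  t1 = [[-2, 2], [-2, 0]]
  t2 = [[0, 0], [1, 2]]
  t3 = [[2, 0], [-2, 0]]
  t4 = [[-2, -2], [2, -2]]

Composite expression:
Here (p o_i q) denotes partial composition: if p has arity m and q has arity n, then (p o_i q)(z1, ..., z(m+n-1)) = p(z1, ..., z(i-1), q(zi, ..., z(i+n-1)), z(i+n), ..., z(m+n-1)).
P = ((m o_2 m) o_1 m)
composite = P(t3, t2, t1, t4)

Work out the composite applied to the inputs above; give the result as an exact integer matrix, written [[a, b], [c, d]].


[[0, 0], [0, 0]]

m(t3, t2) = [[0, 0], [0, 0]]
m(t1, t4) = [[8, 0], [4, 4]]
m(m(t3, t2), m(t1, t4)) = [[0, 0], [0, 0]]


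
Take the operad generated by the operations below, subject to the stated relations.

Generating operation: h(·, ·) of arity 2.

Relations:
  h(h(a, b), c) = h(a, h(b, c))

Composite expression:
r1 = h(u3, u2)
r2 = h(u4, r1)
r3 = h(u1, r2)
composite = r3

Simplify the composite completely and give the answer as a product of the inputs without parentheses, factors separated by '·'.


u1 · u4 · u3 · u2

All parenthesizations of h agree; list the u-inputs left to right.
h(u3, u2) spells out as u3 · u2
h(u4, h(u3, u2)) spells out as u4 · u3 · u2
h(u1, h(u4, h(u3, u2))) spells out as u1 · u4 · u3 · u2


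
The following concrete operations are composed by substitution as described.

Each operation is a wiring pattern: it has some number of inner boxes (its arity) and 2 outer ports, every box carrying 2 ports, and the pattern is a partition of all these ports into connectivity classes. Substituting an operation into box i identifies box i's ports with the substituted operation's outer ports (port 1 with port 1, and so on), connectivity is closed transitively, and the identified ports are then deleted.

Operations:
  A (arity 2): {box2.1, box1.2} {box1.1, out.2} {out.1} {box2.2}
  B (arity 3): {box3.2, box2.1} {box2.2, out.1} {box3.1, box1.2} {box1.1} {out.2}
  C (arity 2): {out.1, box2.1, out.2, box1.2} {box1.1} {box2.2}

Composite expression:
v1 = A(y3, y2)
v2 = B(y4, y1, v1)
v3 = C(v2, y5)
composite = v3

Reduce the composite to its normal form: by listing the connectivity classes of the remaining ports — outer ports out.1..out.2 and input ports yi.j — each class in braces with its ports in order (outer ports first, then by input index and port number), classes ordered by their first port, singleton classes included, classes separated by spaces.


Connectivity passes through glued C-boundaries; trace each wire chain.
the subtree at A composes to {out.1} {out.2, y3.1} {y2.1, y3.2} {y2.2} on (y3, y2); out.j = own outer ports
the subtree at B composes to {out.1, y1.2} {out.2} {y1.1, y3.1} {y2.1, y3.2} {y2.2} {y4.1} {y4.2} on (y4, y1, y3, y2); out.j = own outer ports
the subtree at C composes to {out.1, out.2, y5.1} {y1.1, y3.1} {y1.2} {y2.1, y3.2} {y2.2} {y4.1} {y4.2} {y5.2} on (y4, y1, y3, y2, y5); out.j = own outer ports

{out.1, out.2, y5.1} {y1.1, y3.1} {y1.2} {y2.1, y3.2} {y2.2} {y4.1} {y4.2} {y5.2}


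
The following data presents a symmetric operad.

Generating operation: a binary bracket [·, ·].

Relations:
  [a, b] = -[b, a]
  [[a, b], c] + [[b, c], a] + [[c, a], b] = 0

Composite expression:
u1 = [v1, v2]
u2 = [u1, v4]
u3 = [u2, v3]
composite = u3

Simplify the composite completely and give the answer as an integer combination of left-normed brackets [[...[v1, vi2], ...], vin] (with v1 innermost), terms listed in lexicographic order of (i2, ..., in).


[[[v1, v2], v4], v3]

Left-normed coefficients sit on the v1-initial expansion words.
Composite bracket: [[[v1, v2], v4], v3]
Applying ab - ba throughout gives 8 signed words (2^3 = 8).
The v1-initial words carry the normal form:
  v1v2v4v3 appears with sign +1, giving the term +[[[v1, v2], v4], v3]


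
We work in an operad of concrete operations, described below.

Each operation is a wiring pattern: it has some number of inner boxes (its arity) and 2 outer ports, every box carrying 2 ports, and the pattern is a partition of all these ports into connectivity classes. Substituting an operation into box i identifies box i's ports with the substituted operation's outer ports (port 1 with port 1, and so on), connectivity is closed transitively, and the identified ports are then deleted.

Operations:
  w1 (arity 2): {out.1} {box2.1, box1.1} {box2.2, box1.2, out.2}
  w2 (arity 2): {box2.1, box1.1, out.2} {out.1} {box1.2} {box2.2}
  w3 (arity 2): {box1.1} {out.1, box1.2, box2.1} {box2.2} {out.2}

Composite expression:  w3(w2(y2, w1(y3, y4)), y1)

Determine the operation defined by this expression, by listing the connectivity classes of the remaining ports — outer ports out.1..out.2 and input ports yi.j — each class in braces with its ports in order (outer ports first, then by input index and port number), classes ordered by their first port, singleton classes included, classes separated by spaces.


Substituting into w3 glues patterns; closure does the rest.
w1 over (y3, y4) gives {out.1} {out.2, y3.2, y4.2} {y3.1, y4.1}, out.j being that stage's outer ports
w2 over (y2, y3, y4) gives {out.1} {out.2, y2.1} {y2.2} {y3.1, y4.1} {y3.2, y4.2}, out.j being that stage's outer ports
w3 over (y2, y3, y4, y1) gives {out.1, y1.1, y2.1} {out.2} {y1.2} {y2.2} {y3.1, y4.1} {y3.2, y4.2}, out.j being that stage's outer ports

{out.1, y1.1, y2.1} {out.2} {y1.2} {y2.2} {y3.1, y4.1} {y3.2, y4.2}


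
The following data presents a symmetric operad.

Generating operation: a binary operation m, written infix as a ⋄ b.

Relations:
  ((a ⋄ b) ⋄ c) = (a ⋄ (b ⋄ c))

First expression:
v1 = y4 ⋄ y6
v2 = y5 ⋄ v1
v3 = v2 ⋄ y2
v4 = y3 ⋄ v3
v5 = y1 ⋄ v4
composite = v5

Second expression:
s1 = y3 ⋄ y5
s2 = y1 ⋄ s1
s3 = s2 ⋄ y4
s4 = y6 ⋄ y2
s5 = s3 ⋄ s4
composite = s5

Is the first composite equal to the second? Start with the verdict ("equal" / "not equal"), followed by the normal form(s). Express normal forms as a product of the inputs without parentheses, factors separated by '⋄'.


equal: each reduces to y1 ⋄ y3 ⋄ y5 ⋄ y4 ⋄ y6 ⋄ y2

Normal form of the first expression: y1 ⋄ y3 ⋄ y5 ⋄ y4 ⋄ y6 ⋄ y2
Normal form of the second expression: y1 ⋄ y3 ⋄ y5 ⋄ y4 ⋄ y6 ⋄ y2
The normal forms match — equal.


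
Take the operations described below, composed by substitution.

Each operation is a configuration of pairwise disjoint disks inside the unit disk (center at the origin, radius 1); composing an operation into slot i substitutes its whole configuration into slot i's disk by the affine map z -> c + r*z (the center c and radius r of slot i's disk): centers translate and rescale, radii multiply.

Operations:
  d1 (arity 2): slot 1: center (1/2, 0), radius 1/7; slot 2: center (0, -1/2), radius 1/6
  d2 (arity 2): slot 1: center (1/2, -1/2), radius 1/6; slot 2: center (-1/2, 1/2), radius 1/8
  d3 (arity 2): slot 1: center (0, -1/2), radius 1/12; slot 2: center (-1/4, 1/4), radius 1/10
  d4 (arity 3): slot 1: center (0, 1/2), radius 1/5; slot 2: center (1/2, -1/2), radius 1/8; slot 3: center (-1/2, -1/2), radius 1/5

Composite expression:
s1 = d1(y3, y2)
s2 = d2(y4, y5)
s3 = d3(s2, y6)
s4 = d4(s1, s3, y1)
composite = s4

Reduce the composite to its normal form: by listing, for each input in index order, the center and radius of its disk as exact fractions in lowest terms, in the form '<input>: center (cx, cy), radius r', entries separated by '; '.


y1: center (-1/2, -1/2), radius 1/5; y2: center (0, 2/5), radius 1/30; y3: center (1/10, 1/2), radius 1/35; y4: center (97/192, -109/192), radius 1/576; y5: center (95/192, -107/192), radius 1/768; y6: center (15/32, -15/32), radius 1/80


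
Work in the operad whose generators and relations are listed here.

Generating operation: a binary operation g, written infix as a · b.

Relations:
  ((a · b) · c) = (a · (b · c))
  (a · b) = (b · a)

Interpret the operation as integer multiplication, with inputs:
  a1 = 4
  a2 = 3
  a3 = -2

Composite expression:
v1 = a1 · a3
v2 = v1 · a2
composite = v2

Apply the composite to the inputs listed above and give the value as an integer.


-24

(a1 · a3) = -8
((a1 · a3) · a2) = -24


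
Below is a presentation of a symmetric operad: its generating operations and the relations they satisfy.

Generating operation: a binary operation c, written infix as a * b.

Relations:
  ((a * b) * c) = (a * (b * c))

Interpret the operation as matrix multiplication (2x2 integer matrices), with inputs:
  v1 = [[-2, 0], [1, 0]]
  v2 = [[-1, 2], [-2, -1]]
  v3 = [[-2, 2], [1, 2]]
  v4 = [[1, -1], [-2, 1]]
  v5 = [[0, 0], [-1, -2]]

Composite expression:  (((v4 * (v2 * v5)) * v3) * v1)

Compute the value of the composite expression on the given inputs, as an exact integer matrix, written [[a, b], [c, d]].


(v2 * v5) = [[-2, -4], [1, 2]]
(v4 * (v2 * v5)) = [[-3, -6], [5, 10]]
((v4 * (v2 * v5)) * v3) = [[0, -18], [0, 30]]
(((v4 * (v2 * v5)) * v3) * v1) = [[-18, 0], [30, 0]]

[[-18, 0], [30, 0]]


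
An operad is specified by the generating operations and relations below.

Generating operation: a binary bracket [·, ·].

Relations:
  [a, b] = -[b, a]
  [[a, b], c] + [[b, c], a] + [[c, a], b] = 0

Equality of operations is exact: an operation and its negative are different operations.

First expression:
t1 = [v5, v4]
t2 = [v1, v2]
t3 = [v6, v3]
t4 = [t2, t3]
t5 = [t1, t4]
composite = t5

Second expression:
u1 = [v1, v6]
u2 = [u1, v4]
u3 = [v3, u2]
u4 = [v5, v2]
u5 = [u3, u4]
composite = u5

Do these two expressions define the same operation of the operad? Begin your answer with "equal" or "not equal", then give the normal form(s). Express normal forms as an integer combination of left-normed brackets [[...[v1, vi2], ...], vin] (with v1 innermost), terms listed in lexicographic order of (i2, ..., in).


not equal; the first gives -[[[[[v1, v2], v3], v6], v4], v5] + [[[[[v1, v2], v3], v6], v5], v4] + [[[[[v1, v2], v6], v3], v4], v5] - [[[[[v1, v2], v6], v3], v5], v4] and the second [[[[[v1, v6], v4], v3], v2], v5] - [[[[[v1, v6], v4], v3], v5], v2]

The first expression reduces to -[[[[[v1, v2], v3], v6], v4], v5] + [[[[[v1, v2], v3], v6], v5], v4] + [[[[[v1, v2], v6], v3], v4], v5] - [[[[[v1, v2], v6], v3], v5], v4]
The second expression reduces to [[[[[v1, v6], v4], v3], v2], v5] - [[[[[v1, v6], v4], v3], v5], v2]
Different reductions; not equal.


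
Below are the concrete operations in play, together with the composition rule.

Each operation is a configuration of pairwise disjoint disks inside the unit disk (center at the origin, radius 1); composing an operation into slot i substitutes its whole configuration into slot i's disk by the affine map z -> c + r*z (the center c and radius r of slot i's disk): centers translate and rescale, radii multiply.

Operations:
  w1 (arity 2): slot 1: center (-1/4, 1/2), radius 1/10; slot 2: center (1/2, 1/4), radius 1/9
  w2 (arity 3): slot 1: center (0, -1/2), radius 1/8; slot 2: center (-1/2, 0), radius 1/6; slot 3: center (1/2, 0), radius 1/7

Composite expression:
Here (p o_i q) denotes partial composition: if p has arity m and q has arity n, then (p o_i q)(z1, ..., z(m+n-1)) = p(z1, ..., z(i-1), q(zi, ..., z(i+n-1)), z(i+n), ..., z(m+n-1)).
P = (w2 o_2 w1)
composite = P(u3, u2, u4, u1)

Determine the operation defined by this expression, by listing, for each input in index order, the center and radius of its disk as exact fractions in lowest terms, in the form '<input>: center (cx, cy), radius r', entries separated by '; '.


u1: center (1/2, 0), radius 1/7; u2: center (-13/24, 1/12), radius 1/60; u3: center (0, -1/2), radius 1/8; u4: center (-5/12, 1/24), radius 1/54

Affine substitution under w2: radii multiply and u-centers shift.
input u3: composing its 1 substitution step yields center (0, -1/2), radius 1/8
input u2: composing its 2 substitution steps yields center (-13/24, 1/12), radius 1/60
input u4: composing its 2 substitution steps yields center (-5/12, 1/24), radius 1/54
input u1: composing its 1 substitution step yields center (1/2, 0), radius 1/7


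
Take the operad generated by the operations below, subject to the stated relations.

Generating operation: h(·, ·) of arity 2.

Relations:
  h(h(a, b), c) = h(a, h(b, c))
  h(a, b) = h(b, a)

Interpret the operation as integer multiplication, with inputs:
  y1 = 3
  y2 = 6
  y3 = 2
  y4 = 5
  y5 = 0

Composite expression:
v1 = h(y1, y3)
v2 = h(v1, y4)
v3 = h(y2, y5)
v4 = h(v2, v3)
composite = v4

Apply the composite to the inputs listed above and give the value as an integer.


0

h(y1, y3) = 6
h(h(y1, y3), y4) = 30
h(y2, y5) = 0
h(h(h(y1, y3), y4), h(y2, y5)) = 0


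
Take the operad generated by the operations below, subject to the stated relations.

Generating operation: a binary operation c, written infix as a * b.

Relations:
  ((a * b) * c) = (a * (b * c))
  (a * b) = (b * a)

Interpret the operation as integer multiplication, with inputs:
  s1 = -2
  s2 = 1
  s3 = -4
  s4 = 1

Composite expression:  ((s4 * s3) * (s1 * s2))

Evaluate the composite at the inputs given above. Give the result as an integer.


8


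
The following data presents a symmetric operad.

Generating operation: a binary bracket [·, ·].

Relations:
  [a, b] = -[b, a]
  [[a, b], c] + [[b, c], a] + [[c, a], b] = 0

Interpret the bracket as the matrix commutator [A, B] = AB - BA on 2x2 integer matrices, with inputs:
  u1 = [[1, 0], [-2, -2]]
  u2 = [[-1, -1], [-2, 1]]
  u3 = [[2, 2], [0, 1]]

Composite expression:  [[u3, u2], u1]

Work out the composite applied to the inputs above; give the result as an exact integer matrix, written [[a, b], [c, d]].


[[-6, -9], [-10, 6]]

[u3, u2] = [[-4, 3], [2, 4]]
[[u3, u2], u1] = [[-6, -9], [-10, 6]]


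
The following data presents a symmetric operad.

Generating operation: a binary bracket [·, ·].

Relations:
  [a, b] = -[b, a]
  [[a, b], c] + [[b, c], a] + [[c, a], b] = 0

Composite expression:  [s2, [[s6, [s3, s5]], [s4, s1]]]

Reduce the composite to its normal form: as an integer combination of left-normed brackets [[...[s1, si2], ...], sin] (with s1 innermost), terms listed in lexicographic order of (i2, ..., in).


A multilinear Lie element is pinned by s1-initial words (s1 innermost).
Composite bracket: [s2, [[s6, [s3, s5]], [s4, s1]]]
Applying ab - ba throughout gives 32 signed words (2^5 = 32).
Coefficients come from the s1-initial words:
  the word s1s4s3s5s6s2 carries sign +1 and contributes +[[[[[s1, s4], s3], s5], s6], s2]
  the word s1s4s5s3s6s2 carries sign -1 and contributes -[[[[[s1, s4], s5], s3], s6], s2]
  the word s1s4s6s3s5s2 carries sign -1 and contributes -[[[[[s1, s4], s6], s3], s5], s2]
  the word s1s4s6s5s3s2 carries sign +1 and contributes +[[[[[s1, s4], s6], s5], s3], s2]

[[[[[s1, s4], s3], s5], s6], s2] - [[[[[s1, s4], s5], s3], s6], s2] - [[[[[s1, s4], s6], s3], s5], s2] + [[[[[s1, s4], s6], s5], s3], s2]


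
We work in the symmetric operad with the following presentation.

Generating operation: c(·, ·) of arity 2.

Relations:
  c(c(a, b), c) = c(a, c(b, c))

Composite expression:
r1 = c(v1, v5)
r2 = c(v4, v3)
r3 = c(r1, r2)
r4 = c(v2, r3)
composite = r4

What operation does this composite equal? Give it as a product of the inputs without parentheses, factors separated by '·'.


v2 · v1 · v5 · v4 · v3

Under associativity of c, the answer is the v's in reading order.
c(v1, v5) spells out as v1 · v5
c(v4, v3) spells out as v4 · v3
c(c(v1, v5), c(v4, v3)) spells out as v1 · v5 · v4 · v3
c(v2, c(c(v1, v5), c(v4, v3))) spells out as v2 · v1 · v5 · v4 · v3


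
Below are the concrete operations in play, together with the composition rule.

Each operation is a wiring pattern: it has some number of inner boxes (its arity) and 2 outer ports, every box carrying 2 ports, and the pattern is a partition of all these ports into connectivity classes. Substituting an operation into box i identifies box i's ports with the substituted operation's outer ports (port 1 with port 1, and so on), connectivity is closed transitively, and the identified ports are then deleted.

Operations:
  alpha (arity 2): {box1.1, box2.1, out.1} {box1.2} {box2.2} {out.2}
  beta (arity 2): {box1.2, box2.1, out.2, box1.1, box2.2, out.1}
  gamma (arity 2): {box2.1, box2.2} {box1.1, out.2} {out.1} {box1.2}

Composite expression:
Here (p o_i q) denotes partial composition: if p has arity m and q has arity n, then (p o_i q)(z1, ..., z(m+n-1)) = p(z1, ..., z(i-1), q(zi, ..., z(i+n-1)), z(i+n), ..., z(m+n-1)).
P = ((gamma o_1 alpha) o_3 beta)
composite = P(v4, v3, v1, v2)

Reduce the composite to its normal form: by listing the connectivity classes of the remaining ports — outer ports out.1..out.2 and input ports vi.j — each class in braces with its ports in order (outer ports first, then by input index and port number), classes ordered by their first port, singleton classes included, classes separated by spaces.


{out.1} {out.2, v3.1, v4.1} {v1.1, v1.2, v2.1, v2.2} {v3.2} {v4.2}


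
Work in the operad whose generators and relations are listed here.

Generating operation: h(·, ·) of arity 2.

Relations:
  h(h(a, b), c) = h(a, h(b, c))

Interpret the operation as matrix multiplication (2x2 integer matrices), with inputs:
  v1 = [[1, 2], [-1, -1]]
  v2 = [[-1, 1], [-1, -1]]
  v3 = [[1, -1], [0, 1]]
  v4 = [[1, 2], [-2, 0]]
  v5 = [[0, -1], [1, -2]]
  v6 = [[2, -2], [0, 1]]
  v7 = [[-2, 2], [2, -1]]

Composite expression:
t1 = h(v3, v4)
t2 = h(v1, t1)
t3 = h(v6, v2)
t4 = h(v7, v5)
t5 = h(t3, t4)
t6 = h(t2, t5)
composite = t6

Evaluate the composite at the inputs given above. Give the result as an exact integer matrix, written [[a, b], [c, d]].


[[2, 4], [6, -4]]


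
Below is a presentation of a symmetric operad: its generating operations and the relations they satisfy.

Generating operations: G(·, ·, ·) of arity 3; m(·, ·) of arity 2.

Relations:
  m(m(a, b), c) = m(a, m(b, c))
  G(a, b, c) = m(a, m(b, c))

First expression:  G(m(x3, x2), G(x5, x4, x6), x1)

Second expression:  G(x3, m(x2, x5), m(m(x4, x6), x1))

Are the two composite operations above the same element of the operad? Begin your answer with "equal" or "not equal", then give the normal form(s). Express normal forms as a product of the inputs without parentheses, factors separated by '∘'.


equal; the common form is x3 ∘ x2 ∘ x5 ∘ x4 ∘ x6 ∘ x1

In normal form, the first expression is x3 ∘ x2 ∘ x5 ∘ x4 ∘ x6 ∘ x1
In normal form, the second expression is x3 ∘ x2 ∘ x5 ∘ x4 ∘ x6 ∘ x1
Identical normal forms: equal.
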